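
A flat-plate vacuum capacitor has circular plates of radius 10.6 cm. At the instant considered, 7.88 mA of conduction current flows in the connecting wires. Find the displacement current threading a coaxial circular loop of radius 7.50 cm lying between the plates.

3.94×10^-3 A

No conduction current crosses the gap, so I_d there equals the 7.88×10^-3 A in the leads.
Since J_d is uniform, the enclosed fraction is (r/R)² = 0.5006, giving I_d,enc = 3.94×10^-3 A.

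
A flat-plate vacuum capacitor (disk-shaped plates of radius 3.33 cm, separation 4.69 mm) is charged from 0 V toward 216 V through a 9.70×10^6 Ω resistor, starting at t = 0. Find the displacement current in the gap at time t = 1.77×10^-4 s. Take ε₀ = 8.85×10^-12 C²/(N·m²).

1.39×10^-6 A

With C = ε₀A/d = (8.85×10^-12)(3.484×10^-3)/(4.69×10^-3) = 6.574×10^-12 F, the time constant is τ = RC = 6.377×10^-5 s, so t/τ = 2.776 and e^(−t/τ) = 0.06229.
I_d = I_cond = (V₀/R) e^(−t/τ) = (2.227×10^-5)(0.06229) = 1.39×10^-6 A.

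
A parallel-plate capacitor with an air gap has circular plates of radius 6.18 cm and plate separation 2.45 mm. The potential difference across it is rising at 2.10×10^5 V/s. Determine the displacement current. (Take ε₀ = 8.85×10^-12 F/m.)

9.10×10^-6 A

E = V/d so dE/dt = (dV/dt)/d = 8.571×10^7 V/(m·s), and I_d = ε₀ A dE/dt = (8.85×10^-12)(0.01200)(8.571×10^7) = 9.10×10^-6 A.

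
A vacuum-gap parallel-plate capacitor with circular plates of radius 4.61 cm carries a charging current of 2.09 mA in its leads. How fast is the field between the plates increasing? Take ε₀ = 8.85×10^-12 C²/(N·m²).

3.54×10^10 V/(m·s)

By continuity, I_d in the gap equals the 2.09 mA flowing in the wire.
Since I_d = ε₀ A dE/dt, dE/dt = I_d/(ε₀A) = (2.09×10^-3)/((8.85×10^-12)(6.677×10^-3)) = 3.54×10^10 V/(m·s).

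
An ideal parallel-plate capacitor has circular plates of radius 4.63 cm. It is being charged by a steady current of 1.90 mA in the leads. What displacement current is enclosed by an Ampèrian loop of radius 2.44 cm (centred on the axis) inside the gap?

5.28×10^-4 A

No conduction current crosses the gap, so I_d there equals the 1.90×10^-3 A in the leads.
Since J_d is uniform, the enclosed fraction is (r/R)² = 0.2777, giving I_d,enc = 5.28×10^-4 A.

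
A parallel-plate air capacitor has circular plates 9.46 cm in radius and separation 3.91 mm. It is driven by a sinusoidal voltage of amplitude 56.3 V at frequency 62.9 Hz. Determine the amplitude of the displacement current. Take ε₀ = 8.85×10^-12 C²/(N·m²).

1.42×10^-6 A

(dE/dt)_max = V₀ω/d = 5.690×10^6 V/(m·s); ω = 2πf = 395.2 rad/s.
I_d,max = ε₀ A (dE/dt)_max = (8.85×10^-12)(0.02811)(5.690×10^6) = 1.42×10^-6 A.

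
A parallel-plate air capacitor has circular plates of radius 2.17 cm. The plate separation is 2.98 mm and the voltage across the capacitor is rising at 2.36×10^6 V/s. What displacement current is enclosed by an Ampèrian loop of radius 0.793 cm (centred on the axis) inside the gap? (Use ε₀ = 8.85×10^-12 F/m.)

1.38×10^-6 A

With E = V/d, dE/dt = 7.919×10^8 V/(m·s) and πR² = 1.479×10^-3 m², giving I_d = ε₀ πR² dE/dt = 1.037×10^-5 A.
Through an area πr² the displacement current is I_d·(πr²/πR²) = I_d (r/R)² = 1.38×10^-6 A.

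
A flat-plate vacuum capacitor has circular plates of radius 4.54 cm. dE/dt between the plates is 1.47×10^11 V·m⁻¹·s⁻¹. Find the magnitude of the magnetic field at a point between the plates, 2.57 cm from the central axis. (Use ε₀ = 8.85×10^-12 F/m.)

Total displacement current: I_d = ε₀(πR²)(dE/dt) = (8.85×10^-12)(6.475×10^-3)(1.47×10^11) = 8.424×10^-3 A.
For r < R the Ampère–Maxwell law gives B(2πr) = μ₀ I_d (r²/R²), so B = μ₀ I_d r/(2πR²) = (4π×10^-7)(8.424×10^-3)(0.0257)/(2π·0.0454²) = 2.10×10^-8 T.

2.10×10^-8 T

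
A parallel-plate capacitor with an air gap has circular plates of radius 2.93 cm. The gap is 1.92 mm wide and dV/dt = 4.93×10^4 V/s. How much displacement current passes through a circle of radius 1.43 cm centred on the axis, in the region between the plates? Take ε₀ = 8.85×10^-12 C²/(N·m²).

1.46×10^-7 A

I_d = C dV/dt with C = ε₀πR²/d = 1.243×10^-11 F, so I_d = (1.243×10^-11)(4.93×10^4) = 6.128×10^-7 A.
The field is uniform, so I_d,enc = I_d (r/R)² = (6.128×10^-7)(1.43/2.93)² = 1.46×10^-7 A.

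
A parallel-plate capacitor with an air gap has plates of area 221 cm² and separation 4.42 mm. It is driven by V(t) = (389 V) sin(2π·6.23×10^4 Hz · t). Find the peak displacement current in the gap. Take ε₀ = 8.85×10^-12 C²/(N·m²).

6.74×10^-3 A

The displacement current equals the conduction current C dV/dt, which peaks at C V₀ ω.
With C = ε₀A/d = (8.85×10^-12)(0.0221)/(4.42×10^-3) = 4.425×10^-11 F and ω = 2πf = 3.914×10^5 rad/s, I_d,max = (4.425×10^-11)(389)(3.914×10^5) = 6.74×10^-3 A.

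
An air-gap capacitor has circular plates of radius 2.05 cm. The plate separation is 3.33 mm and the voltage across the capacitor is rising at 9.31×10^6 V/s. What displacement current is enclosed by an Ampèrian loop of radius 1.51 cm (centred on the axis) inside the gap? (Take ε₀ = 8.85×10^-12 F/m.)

dE/dt = (dV/dt)/d = 2.796×10^9 V/(m·s); I_d = ε₀(πR²)(dE/dt) = (8.85×10^-12)(1.320×10^-3)(2.796×10^9) = 3.266×10^-5 A.
The field is uniform, so I_d,enc = I_d (r/R)² = (3.266×10^-5)(1.51/2.05)² = 1.77×10^-5 A.

1.77×10^-5 A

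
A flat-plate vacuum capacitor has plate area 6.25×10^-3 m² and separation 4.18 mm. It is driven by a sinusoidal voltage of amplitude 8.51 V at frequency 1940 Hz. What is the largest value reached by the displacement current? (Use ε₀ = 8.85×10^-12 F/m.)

1.37×10^-6 A

(dE/dt)_max = V₀ω/d = 2.482×10^7 V/(m·s); ω = 2πf = 1.219×10^4 rad/s.
I_d,max = ε₀ A (dE/dt)_max = (8.85×10^-12)(6.25×10^-3)(2.482×10^7) = 1.37×10^-6 A.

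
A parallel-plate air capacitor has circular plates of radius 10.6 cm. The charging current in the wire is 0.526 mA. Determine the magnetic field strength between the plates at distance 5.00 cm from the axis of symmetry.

4.68×10^-10 T

Between the plates the displacement current equals the wire current: I_d = 0.526 mA = 5.26×10^-4 A.
For r < R the Ampère–Maxwell law gives B(2πr) = μ₀ I_d (r²/R²), so B = μ₀ I_d r/(2πR²) = (4π×10^-7)(5.26×10^-4)(0.0500)/(2π·0.106²) = 4.68×10^-10 T.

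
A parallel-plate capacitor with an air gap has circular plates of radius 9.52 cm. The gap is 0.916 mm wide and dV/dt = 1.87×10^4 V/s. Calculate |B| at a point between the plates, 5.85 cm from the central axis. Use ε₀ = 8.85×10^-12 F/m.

With E = V/d, dE/dt = 2.041×10^7 V/(m·s) and πR² = 0.02847 m², giving I_d = ε₀ πR² dE/dt = 5.142×10^-6 A.
For r < R the Ampère–Maxwell law gives B(2πr) = μ₀ I_d (r²/R²), so B = μ₀ I_d r/(2πR²) = (4π×10^-7)(5.142×10^-6)(0.0585)/(2π·0.0952²) = 6.64×10^-12 T.

6.64×10^-12 T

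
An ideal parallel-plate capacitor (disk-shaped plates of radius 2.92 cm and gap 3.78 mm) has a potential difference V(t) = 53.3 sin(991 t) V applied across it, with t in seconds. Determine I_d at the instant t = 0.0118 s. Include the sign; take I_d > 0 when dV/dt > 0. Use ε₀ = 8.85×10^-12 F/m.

dV/dt = (53.3)(991)·cos(11.6938) = 3.396×10^4 V/s.
I_d = C dV/dt with C = ε₀A/d = (8.85×10^-12)(2.679×10^-3)/(3.78×10^-3) = 6.272×10^-12 F, so I_d = (6.272×10^-12)(3.396×10^4) = 2.13×10^-7 A.

2.13×10^-7 A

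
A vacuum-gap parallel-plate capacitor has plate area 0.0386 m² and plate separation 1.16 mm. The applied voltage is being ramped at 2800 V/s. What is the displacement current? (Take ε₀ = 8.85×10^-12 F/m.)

The displacement current equals the charging current C dV/dt. With C = ε₀A/d = (8.85×10^-12)(0.0386)/(1.16×10^-3) = 2.945×10^-10 F, I_d = (2.945×10^-10)(2800) = 8.25×10^-7 A.

8.25×10^-7 A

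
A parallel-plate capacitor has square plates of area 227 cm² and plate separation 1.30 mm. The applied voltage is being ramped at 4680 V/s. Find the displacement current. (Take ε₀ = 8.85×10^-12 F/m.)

The displacement current equals the charging current C dV/dt. With C = ε₀A/d = (8.85×10^-12)(0.0227)/(1.30×10^-3) = 1.545×10^-10 F, I_d = (1.545×10^-10)(4680) = 7.23×10^-7 A.

7.23×10^-7 A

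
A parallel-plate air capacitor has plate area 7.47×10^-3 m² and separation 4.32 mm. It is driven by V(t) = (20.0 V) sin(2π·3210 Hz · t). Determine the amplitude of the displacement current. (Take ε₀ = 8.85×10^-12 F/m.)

6.17×10^-6 A

C = ε₀A/d = (8.85×10^-12)(7.47×10^-3)/(4.32×10^-3) = 1.530×10^-11 F; ω = 2πf = 2.017×10^4 rad/s.
I_d = C dV/dt, so |I_d|_max = C V₀ ω = (1.530×10^-11)(20.0)(2.017×10^4) = 6.17×10^-6 A.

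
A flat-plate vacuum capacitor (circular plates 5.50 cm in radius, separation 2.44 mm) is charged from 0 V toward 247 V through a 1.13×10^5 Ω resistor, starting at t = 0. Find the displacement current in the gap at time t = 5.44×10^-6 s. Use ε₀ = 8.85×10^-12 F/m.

5.41×10^-4 A

With C = ε₀A/d = (8.85×10^-12)(9.503×10^-3)/(2.44×10^-3) = 3.447×10^-11 F, the time constant is τ = RC = 3.895×10^-6 s, so t/τ = 1.397 and e^(−t/τ) = 0.2473.
I_d = I_cond = (V₀/R) e^(−t/τ) = (2.186×10^-3)(0.2473) = 5.41×10^-4 A.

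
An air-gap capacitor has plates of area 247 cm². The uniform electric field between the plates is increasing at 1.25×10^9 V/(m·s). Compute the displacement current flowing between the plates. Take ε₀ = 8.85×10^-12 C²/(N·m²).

2.73×10^-4 A

The displacement current is ε₀ times dΦ_E/dt = ε₀ A dE/dt = (8.85×10^-12)(0.0247)(1.25×10^9) = 2.73×10^-4 A.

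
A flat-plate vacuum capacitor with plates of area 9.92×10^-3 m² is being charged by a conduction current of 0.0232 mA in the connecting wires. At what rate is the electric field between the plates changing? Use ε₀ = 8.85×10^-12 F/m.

2.64×10^8 V/(m·s)

Charge continuity gives I_d = I = 2.32×10^-5 A between the plates.
Then dE/dt = I_d/(ε₀A) = 2.64×10^8 V/(m·s).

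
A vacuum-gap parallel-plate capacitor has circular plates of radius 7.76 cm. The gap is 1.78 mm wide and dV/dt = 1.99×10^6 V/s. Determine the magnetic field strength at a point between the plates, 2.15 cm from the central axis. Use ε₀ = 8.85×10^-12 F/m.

dE/dt = (dV/dt)/d = 1.118×10^9 V/(m·s); I_d = ε₀(πR²)(dE/dt) = (8.85×10^-12)(0.01892)(1.118×10^9) = 1.872×10^-4 A.
For r < R the Ampère–Maxwell law gives B(2πr) = μ₀ I_d (r²/R²), so B = μ₀ I_d r/(2πR²) = (4π×10^-7)(1.872×10^-4)(0.0215)/(2π·0.0776²) = 1.34×10^-10 T.

1.34×10^-10 T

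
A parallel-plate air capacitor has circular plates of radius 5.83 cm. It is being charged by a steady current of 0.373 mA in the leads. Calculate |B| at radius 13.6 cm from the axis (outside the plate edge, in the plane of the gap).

5.49×10^-10 T

By continuity the displacement current in the gap matches the conduction current: I_d = 3.73×10^-4 A.
Outside the plates the loop encloses all of I_d, so B·2πr = μ₀ I_d and B = 5.49×10^-10 T.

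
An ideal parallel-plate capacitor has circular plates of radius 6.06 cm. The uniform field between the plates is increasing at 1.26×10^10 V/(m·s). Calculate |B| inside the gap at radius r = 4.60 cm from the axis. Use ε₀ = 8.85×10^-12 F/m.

Through the whole plate area (πR² = 0.01154 m²), I_d = ε₀ πR² dE/dt = 1.287×10^-3 A.
For r < R the Ampère–Maxwell law gives B(2πr) = μ₀ I_d (r²/R²), so B = μ₀ I_d r/(2πR²) = (4π×10^-7)(1.287×10^-3)(0.0460)/(2π·0.0606²) = 3.22×10^-9 T.

3.22×10^-9 T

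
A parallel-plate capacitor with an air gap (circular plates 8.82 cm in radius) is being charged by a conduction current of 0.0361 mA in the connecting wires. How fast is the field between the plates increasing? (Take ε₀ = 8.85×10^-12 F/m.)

1.67×10^8 V/(m·s)

The displacement current between the plates equals the conduction current, I_d = 0.0361 mA.
Inverting I_d = ε₀ A dE/dt gives dE/dt = 3.61×10^-5 / (8.85×10^-12 · 0.02444) = 1.67×10^8 V/(m·s).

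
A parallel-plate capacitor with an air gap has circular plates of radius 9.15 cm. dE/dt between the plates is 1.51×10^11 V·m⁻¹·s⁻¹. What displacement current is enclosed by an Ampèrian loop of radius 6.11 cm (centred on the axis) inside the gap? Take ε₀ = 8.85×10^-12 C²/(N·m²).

0.0157 A

Total displacement current: I_d = ε₀(πR²)(dE/dt) = (8.85×10^-12)(0.02630)(1.51×10^11) = 0.03515 A.
Through an area πr² the displacement current is I_d·(πr²/πR²) = I_d (r/R)² = 0.0157 A.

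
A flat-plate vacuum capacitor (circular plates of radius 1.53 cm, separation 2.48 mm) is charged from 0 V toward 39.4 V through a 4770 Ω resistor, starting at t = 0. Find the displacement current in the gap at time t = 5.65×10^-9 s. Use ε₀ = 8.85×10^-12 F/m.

C = ε₀A/d = (8.85×10^-12)(7.354×10^-4)/(2.48×10^-3) = 2.624×10^-12 F, so τ = RC = 1.252×10^-8 s.
The conduction current is I(t) = (V₀/R) e^(−t/τ), and the displacement current between the plates equals it.
t/τ = 0.4513; I_d = (39.4/4770) · e^(−0.4513) = (8.260×10^-3)(0.6368) = 5.26×10^-3 A.

5.26×10^-3 A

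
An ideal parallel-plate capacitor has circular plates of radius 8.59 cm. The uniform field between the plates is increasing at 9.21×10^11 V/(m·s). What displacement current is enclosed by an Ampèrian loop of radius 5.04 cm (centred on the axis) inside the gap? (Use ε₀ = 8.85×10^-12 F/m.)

0.0650 A

Through the whole plate area (πR² = 0.02318 m²), I_d = ε₀ πR² dE/dt = 0.1889 A.
Through an area πr² the displacement current is I_d·(πr²/πR²) = I_d (r/R)² = 0.0650 A.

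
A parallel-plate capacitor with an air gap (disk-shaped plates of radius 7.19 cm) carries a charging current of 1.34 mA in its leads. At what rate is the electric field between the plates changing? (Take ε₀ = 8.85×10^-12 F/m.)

By continuity, I_d in the gap equals the 1.34 mA flowing in the wire.
Then dE/dt = I_d/(ε₀A) = 9.32×10^9 V/(m·s).

9.32×10^9 V/(m·s)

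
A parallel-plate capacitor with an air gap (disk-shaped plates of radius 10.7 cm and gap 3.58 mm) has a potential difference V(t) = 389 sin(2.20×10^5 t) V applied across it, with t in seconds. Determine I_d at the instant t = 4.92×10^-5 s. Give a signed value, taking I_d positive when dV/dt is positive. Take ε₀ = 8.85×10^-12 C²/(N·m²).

-1.30×10^-3 A

dV/dt = (389)(2.20×10^5)·cos(10.824) = -1.461×10^7 V/s.
I_d = C dV/dt with C = ε₀A/d = (8.85×10^-12)(0.03597)/(3.58×10^-3) = 8.892×10^-11 F, so I_d = (8.892×10^-11)(-1.461×10^7) = -1.30×10^-3 A.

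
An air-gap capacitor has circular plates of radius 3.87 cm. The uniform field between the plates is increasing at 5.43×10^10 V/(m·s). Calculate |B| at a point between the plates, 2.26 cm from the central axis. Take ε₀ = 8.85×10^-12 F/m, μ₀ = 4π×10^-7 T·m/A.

Through the whole plate area (πR² = 4.705×10^-3 m²), I_d = ε₀ πR² dE/dt = 2.261×10^-3 A.
∮B·dl = μ₀ I_d,enc with I_d,enc = I_d r²/R² = 7.711×10^-4 A; so B = μ₀ I_d,enc/(2πr) = 6.82×10^-9 T.

6.82×10^-9 T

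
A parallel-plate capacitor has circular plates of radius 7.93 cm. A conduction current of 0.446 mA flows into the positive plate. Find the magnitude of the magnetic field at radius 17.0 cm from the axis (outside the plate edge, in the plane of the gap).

No conduction current crosses the gap, so I_d there equals the 4.46×10^-4 A in the leads.
Outside the plates the loop encloses all of I_d, so B·2πr = μ₀ I_d and B = 5.25×10^-10 T.

5.25×10^-10 T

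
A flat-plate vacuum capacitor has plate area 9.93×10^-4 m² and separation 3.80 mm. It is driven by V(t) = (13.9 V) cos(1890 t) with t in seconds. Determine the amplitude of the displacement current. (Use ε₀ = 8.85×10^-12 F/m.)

6.08×10^-8 A

C = ε₀A/d = (8.85×10^-12)(9.93×10^-4)/(3.80×10^-3) = 2.313×10^-12 F; ω = 1890 rad/s.
I_d = C dV/dt, so |I_d|_max = C V₀ ω = (2.313×10^-12)(13.9)(1890) = 6.08×10^-8 A.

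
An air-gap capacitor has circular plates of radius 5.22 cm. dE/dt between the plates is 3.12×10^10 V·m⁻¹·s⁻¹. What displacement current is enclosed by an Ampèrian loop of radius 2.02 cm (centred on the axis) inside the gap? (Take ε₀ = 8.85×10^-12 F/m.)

3.54×10^-4 A

Total displacement current: I_d = ε₀(πR²)(dE/dt) = (8.85×10^-12)(8.560×10^-3)(3.12×10^10) = 2.364×10^-3 A.
Since J_d is uniform, the enclosed fraction is (r/R)² = 0.1497, giving I_d,enc = 3.54×10^-4 A.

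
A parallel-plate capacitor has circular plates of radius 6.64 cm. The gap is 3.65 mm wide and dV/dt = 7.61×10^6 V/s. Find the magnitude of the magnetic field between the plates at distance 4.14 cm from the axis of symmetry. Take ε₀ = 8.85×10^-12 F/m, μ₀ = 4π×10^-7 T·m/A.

4.80×10^-10 T

With E = V/d, dE/dt = 2.085×10^9 V/(m·s) and πR² = 0.01385 m², giving I_d = ε₀ πR² dE/dt = 2.556×10^-4 A.
For r < R the Ampère–Maxwell law gives B(2πr) = μ₀ I_d (r²/R²), so B = μ₀ I_d r/(2πR²) = (4π×10^-7)(2.556×10^-4)(0.0414)/(2π·0.0664²) = 4.80×10^-10 T.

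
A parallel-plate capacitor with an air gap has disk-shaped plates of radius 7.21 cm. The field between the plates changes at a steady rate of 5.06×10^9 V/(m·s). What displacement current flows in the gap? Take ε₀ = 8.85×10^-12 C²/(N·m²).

I_d = ε₀ A (dE/dt) = (8.85×10^-12)(0.01633 m²)(5.06×10^9) = 7.31×10^-4 A.

7.31×10^-4 A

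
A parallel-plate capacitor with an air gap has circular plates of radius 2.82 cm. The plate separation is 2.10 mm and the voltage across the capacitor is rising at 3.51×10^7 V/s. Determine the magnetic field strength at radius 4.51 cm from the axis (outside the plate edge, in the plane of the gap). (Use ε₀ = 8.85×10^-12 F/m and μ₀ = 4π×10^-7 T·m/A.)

1.64×10^-9 T

dE/dt = (dV/dt)/d = 1.671×10^10 V/(m·s); I_d = ε₀(πR²)(dE/dt) = (8.85×10^-12)(2.498×10^-3)(1.671×10^10) = 3.694×10^-4 A.
Outside the plates the loop encloses all of I_d, so B·2πr = μ₀ I_d and B = 1.64×10^-9 T.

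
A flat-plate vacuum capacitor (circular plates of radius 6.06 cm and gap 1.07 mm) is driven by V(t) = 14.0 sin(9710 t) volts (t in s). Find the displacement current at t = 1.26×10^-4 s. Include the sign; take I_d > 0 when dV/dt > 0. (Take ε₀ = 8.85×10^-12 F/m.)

4.42×10^-6 A

dE/dt = (V₀ω/d)·cos(ωt) with ωt = 1.22346 rad: (14.0)(9710)(0.3404)/(1.07×10^-3) = 4.325×10^7 V/(m·s).
I_d = ε₀ A dE/dt = (8.85×10^-12)(0.01154)(4.325×10^7) = 4.42×10^-6 A.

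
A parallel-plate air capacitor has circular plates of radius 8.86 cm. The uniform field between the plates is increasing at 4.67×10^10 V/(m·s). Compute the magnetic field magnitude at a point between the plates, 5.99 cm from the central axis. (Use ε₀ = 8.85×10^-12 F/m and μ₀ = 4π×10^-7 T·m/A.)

I_d = ε₀ dΦ_E/dt = ε₀ πR² (dE/dt) = (8.85×10^-12)(0.02466)(4.67×10^10) = 0.01019 A through the full plate area.
An Ampèrian loop of radius r encloses a fraction (r/R)² of I_d. Then B·2πr = μ₀ I_d (r/R)², giving B = μ₀ I_d r/(2πR²) = 1.56×10^-8 T.

1.56×10^-8 T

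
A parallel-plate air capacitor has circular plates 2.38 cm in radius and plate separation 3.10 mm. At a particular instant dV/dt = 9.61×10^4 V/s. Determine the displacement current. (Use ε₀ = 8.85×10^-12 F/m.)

E = V/d so dE/dt = (dV/dt)/d = 3.100×10^7 V/(m·s), and I_d = ε₀ A dE/dt = (8.85×10^-12)(1.780×10^-3)(3.100×10^7) = 4.88×10^-7 A.

4.88×10^-7 A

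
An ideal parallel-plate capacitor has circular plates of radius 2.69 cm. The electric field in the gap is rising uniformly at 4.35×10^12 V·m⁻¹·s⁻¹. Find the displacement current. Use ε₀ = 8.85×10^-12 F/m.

0.0875 A

I_d = ε₀ A (dE/dt) = (8.85×10^-12)(2.273×10^-3 m²)(4.35×10^12) = 0.0875 A.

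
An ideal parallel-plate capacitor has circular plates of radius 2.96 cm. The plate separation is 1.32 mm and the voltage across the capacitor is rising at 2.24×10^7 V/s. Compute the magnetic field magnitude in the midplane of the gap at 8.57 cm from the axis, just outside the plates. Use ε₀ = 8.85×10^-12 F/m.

9.65×10^-10 T

dE/dt = (dV/dt)/d = 1.697×10^10 V/(m·s); I_d = ε₀(πR²)(dE/dt) = (8.85×10^-12)(2.753×10^-3)(1.697×10^10) = 4.135×10^-4 A.
For r ≥ R the full I_d is enclosed: B = μ₀ I_d/(2πr) = (4π×10^-7)(4.135×10^-4)/(2π·0.0857) = 9.65×10^-10 T.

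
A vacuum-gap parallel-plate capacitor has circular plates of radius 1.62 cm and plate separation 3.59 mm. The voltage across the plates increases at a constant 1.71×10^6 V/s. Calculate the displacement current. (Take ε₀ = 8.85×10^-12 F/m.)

The field between the plates is E = V/d, so dE/dt = (1.71×10^6)/(3.59×10^-3 m) = 4.763×10^8 V/(m·s).
I_d = ε₀ A (dE/dt) = (8.85×10^-12)(8.245×10^-4)(4.763×10^8) = 3.48×10^-6 A.

3.48×10^-6 A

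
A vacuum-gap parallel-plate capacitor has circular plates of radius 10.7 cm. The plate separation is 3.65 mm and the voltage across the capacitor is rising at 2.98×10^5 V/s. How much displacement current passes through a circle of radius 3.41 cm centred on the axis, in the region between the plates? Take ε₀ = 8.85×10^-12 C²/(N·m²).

With E = V/d, dE/dt = 8.164×10^7 V/(m·s) and πR² = 0.03597 m², giving I_d = ε₀ πR² dE/dt = 2.599×10^-5 A.
Since J_d is uniform, the enclosed fraction is (r/R)² = 0.1016, giving I_d,enc = 2.64×10^-6 A.

2.64×10^-6 A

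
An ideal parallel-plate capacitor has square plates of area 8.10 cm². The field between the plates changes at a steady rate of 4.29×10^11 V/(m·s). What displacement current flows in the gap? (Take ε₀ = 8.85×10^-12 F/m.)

With a uniform field, Φ_E = EA, so I_d = ε₀ A dE/dt = 3.08×10^-3 A.

3.08×10^-3 A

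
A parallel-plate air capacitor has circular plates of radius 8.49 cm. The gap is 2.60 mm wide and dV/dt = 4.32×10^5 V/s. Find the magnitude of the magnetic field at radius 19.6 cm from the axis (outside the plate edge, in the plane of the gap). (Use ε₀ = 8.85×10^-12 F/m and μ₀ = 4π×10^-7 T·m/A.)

I_d = C dV/dt with C = ε₀πR²/d = 7.706×10^-11 F, so I_d = (7.706×10^-11)(4.32×10^5) = 3.329×10^-5 A.
For r ≥ R the full I_d is enclosed: B = μ₀ I_d/(2πr) = (4π×10^-7)(3.329×10^-5)/(2π·0.196) = 3.40×10^-11 T.

3.40×10^-11 T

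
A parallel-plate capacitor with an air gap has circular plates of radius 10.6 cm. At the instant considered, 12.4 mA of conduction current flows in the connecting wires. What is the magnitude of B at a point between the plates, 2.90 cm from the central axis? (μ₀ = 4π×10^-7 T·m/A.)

6.40×10^-9 T

Between the plates the displacement current equals the wire current: I_d = 12.4 mA = 0.0124 A.
For r < R the Ampère–Maxwell law gives B(2πr) = μ₀ I_d (r²/R²), so B = μ₀ I_d r/(2πR²) = (4π×10^-7)(0.0124)(0.0290)/(2π·0.106²) = 6.40×10^-9 T.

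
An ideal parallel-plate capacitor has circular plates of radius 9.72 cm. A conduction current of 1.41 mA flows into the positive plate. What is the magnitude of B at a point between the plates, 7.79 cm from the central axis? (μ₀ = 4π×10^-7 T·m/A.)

2.33×10^-9 T

Between the plates the displacement current equals the wire current: I_d = 1.41 mA = 1.41×10^-3 A.
∮B·dl = μ₀ I_d,enc with I_d,enc = I_d r²/R² = 9.057×10^-4 A; so B = μ₀ I_d,enc/(2πr) = 2.33×10^-9 T.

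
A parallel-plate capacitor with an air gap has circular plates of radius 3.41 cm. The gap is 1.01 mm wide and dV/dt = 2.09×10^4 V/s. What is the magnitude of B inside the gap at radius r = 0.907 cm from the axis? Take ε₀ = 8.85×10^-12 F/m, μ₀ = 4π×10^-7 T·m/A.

1.04×10^-12 T

I_d = C dV/dt with C = ε₀πR²/d = 3.201×10^-11 F, so I_d = (3.201×10^-11)(2.09×10^4) = 6.690×10^-7 A.
For r < R the Ampère–Maxwell law gives B(2πr) = μ₀ I_d (r²/R²), so B = μ₀ I_d r/(2πR²) = (4π×10^-7)(6.690×10^-7)(9.07×10^-3)/(2π·0.0341²) = 1.04×10^-12 T.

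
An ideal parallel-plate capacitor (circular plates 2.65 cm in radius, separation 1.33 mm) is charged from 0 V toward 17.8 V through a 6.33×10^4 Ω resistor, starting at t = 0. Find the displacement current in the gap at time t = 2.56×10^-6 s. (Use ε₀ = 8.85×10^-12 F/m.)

With C = ε₀A/d = (8.85×10^-12)(2.206×10^-3)/(1.33×10^-3) = 1.468×10^-11 F, the time constant is τ = RC = 9.292×10^-7 s, so t/τ = 2.755 and e^(−t/τ) = 0.06361.
I_d = I_cond = (V₀/R) e^(−t/τ) = (2.812×10^-4)(0.06361) = 1.79×10^-5 A.

1.79×10^-5 A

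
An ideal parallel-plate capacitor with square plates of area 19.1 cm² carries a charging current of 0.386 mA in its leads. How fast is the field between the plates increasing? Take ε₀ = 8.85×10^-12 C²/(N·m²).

Charge continuity gives I_d = I = 3.86×10^-4 A between the plates.
Inverting I_d = ε₀ A dE/dt gives dE/dt = 3.86×10^-4 / (8.85×10^-12 · 1.91×10^-3) = 2.28×10^10 V/(m·s).

2.28×10^10 V/(m·s)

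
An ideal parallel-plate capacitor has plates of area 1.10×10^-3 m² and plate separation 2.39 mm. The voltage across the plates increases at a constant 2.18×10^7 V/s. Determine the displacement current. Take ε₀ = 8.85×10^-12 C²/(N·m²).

The field between the plates is E = V/d, so dE/dt = (2.18×10^7)/(2.39×10^-3 m) = 9.121×10^9 V/(m·s).
I_d = ε₀ A (dE/dt) = (8.85×10^-12)(1.10×10^-3)(9.121×10^9) = 8.88×10^-5 A.

8.88×10^-5 A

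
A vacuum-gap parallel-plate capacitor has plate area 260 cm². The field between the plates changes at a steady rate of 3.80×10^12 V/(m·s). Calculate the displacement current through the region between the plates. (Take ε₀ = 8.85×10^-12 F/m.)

With a uniform field, Φ_E = EA, so I_d = ε₀ A dE/dt = 0.874 A.

0.874 A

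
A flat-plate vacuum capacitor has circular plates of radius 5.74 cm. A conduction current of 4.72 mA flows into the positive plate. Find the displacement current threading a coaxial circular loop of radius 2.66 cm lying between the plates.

By continuity the displacement current in the gap matches the conduction current: I_d = 4.72×10^-3 A.
The field is uniform, so I_d,enc = I_d (r/R)² = (4.72×10^-3)(2.66/5.74)² = 1.01×10^-3 A.

1.01×10^-3 A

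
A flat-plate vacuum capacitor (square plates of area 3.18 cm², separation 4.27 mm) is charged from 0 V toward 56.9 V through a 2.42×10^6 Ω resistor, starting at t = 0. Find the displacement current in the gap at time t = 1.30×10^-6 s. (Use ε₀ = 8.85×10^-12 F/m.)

C = ε₀A/d = (8.85×10^-12)(3.18×10^-4)/(4.27×10^-3) = 6.591×10^-13 F and τ = RC = 1.595×10^-6 s. I_d in the gap equals the RC charging current.
I_d(t) = (V₀/R) e^(−t/τ) = 2.351×10^-5 · e^(−0.8150) = 1.04×10^-5 A.

1.04×10^-5 A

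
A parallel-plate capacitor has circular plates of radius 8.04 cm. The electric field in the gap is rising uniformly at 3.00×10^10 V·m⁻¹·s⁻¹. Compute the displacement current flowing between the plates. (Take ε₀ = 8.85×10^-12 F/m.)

With a uniform field, Φ_E = EA, so I_d = ε₀ A dE/dt = 5.39×10^-3 A.

5.39×10^-3 A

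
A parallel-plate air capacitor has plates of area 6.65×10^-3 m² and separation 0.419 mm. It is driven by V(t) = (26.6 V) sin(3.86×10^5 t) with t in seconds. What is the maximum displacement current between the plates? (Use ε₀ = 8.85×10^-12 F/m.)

1.44×10^-3 A

C = ε₀A/d = (8.85×10^-12)(6.65×10^-3)/(4.19×10^-4) = 1.405×10^-10 F; ω = 3.86×10^5 rad/s.
I_d = C dV/dt, so |I_d|_max = C V₀ ω = (1.405×10^-10)(26.6)(3.86×10^5) = 1.44×10^-3 A.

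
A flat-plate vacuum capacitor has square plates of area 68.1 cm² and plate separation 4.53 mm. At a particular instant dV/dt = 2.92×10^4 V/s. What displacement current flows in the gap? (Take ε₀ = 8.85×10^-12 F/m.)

E = V/d so dE/dt = (dV/dt)/d = 6.446×10^6 V/(m·s), and I_d = ε₀ A dE/dt = (8.85×10^-12)(6.81×10^-3)(6.446×10^6) = 3.88×10^-7 A.

3.88×10^-7 A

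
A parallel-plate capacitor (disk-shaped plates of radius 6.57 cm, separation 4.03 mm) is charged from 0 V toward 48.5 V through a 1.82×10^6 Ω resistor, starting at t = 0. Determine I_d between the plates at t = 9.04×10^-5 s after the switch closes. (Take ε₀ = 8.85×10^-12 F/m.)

With C = ε₀A/d = (8.85×10^-12)(0.01356)/(4.03×10^-3) = 2.978×10^-11 F, the time constant is τ = RC = 5.420×10^-5 s, so t/τ = 1.668 and e^(−t/τ) = 0.1886.
I_d = I_cond = (V₀/R) e^(−t/τ) = (2.665×10^-5)(0.1886) = 5.03×10^-6 A.

5.03×10^-6 A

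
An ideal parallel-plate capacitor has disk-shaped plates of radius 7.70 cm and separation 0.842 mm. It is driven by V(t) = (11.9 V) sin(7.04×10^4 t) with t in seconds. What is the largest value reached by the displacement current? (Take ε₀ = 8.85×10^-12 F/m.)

1.64×10^-4 A

C = ε₀A/d = (8.85×10^-12)(0.01863)/(8.42×10^-4) = 1.958×10^-10 F; ω = 7.04×10^4 rad/s.
I_d = C dV/dt, so |I_d|_max = C V₀ ω = (1.958×10^-10)(11.9)(7.04×10^4) = 1.64×10^-4 A.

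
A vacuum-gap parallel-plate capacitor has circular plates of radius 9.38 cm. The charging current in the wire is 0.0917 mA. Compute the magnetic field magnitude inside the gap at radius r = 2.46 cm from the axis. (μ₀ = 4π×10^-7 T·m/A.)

Between the plates the displacement current equals the wire current: I_d = 0.0917 mA = 9.17×10^-5 A.
An Ampèrian loop of radius r encloses a fraction (r/R)² of I_d. Then B·2πr = μ₀ I_d (r/R)², giving B = μ₀ I_d r/(2πR²) = 5.13×10^-11 T.

5.13×10^-11 T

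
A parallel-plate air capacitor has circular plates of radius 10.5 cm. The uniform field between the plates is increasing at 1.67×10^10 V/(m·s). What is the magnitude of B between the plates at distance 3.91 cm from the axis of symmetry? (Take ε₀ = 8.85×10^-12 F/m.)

3.63×10^-9 T

Through the whole plate area (πR² = 0.03464 m²), I_d = ε₀ πR² dE/dt = 5.120×10^-3 A.
An Ampèrian loop of radius r encloses a fraction (r/R)² of I_d. Then B·2πr = μ₀ I_d (r/R)², giving B = μ₀ I_d r/(2πR²) = 3.63×10^-9 T.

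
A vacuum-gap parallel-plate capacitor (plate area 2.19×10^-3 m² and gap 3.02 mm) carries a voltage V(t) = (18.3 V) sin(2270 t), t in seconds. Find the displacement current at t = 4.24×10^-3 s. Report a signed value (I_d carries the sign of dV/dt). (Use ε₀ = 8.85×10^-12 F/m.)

-2.61×10^-7 A

C = ε₀A/d = (8.85×10^-12)(2.19×10^-3)/(3.02×10^-3) = 6.418×10^-12 F. dV/dt = V₀ω·cos(ωt); at ωt = 9.6248 rad this factor is -0.9801.
I_d = C dV/dt = (6.418×10^-12)(18.3)(2270)(-0.9801) = -2.61×10^-7 A.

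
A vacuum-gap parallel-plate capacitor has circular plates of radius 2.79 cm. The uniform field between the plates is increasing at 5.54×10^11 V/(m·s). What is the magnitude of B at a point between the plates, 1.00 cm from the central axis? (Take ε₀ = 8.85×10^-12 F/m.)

Total displacement current: I_d = ε₀(πR²)(dE/dt) = (8.85×10^-12)(2.445×10^-3)(5.54×10^11) = 0.01199 A.
∮B·dl = μ₀ I_d,enc with I_d,enc = I_d r²/R² = 1.540×10^-3 A; so B = μ₀ I_d,enc/(2πr) = 3.08×10^-8 T.

3.08×10^-8 T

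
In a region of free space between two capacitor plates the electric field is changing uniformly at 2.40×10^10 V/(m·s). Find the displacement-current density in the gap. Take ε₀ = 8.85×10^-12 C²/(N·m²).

J_d = ε₀ dE/dt = (8.85×10^-12)(2.40×10^10) = 0.212 A/m².

0.212 A/m²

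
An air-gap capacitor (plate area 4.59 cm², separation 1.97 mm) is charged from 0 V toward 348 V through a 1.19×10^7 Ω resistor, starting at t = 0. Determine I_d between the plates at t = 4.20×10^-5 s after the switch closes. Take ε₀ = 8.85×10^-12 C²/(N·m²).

5.28×10^-6 A

C = ε₀A/d = (8.85×10^-12)(4.59×10^-4)/(1.97×10^-3) = 2.062×10^-12 F, so τ = RC = 2.454×10^-5 s.
The conduction current is I(t) = (V₀/R) e^(−t/τ), and the displacement current between the plates equals it.
t/τ = 1.711; I_d = (348/1.19×10^7) · e^(−1.711) = (2.924×10^-5)(0.1807) = 5.28×10^-6 A.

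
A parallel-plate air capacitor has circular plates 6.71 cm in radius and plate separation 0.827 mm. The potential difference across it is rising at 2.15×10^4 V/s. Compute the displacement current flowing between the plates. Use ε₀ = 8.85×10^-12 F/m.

3.25×10^-6 A

The field between the plates is E = V/d, so dE/dt = (2.15×10^4)/(8.27×10^-4 m) = 2.600×10^7 V/(m·s).
I_d = ε₀ A (dE/dt) = (8.85×10^-12)(0.01414)(2.600×10^7) = 3.25×10^-6 A.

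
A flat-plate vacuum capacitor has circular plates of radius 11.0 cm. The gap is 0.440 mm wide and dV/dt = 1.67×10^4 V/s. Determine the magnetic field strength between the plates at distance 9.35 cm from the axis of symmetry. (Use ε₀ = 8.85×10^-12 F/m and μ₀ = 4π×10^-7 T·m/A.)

1.97×10^-11 T

I_d = C dV/dt with C = ε₀πR²/d = 7.645×10^-10 F, so I_d = (7.645×10^-10)(1.67×10^4) = 1.277×10^-5 A.
∮B·dl = μ₀ I_d,enc with I_d,enc = I_d r²/R² = 9.226×10^-6 A; so B = μ₀ I_d,enc/(2πr) = 1.97×10^-11 T.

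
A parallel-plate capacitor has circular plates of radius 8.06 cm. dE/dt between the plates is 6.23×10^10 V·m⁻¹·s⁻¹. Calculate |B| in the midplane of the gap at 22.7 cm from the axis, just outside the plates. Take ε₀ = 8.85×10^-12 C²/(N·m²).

Through the whole plate area (πR² = 0.02041 m²), I_d = ε₀ πR² dE/dt = 0.01125 A.
For r ≥ R the full I_d is enclosed: B = μ₀ I_d/(2πr) = (4π×10^-7)(0.01125)/(2π·0.227) = 9.91×10^-9 T.

9.91×10^-9 T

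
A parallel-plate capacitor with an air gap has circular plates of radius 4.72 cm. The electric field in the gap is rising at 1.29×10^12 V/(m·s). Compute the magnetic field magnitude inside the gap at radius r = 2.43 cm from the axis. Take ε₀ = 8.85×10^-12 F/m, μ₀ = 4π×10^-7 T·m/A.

Through the whole plate area (πR² = 6.999×10^-3 m²), I_d = ε₀ πR² dE/dt = 0.07990 A.
∮B·dl = μ₀ I_d,enc with I_d,enc = I_d r²/R² = 0.02118 A; so B = μ₀ I_d,enc/(2πr) = 1.74×10^-7 T.

1.74×10^-7 T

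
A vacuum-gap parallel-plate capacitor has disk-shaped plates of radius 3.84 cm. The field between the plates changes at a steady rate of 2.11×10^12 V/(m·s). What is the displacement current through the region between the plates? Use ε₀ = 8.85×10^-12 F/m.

0.0865 A

The displacement current is ε₀ times dΦ_E/dt = ε₀ A dE/dt = (8.85×10^-12)(4.632×10^-3)(2.11×10^12) = 0.0865 A.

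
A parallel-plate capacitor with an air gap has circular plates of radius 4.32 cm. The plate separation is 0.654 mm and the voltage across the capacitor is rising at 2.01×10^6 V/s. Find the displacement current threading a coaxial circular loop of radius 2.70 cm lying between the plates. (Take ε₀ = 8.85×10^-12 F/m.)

I_d = C dV/dt with C = ε₀πR²/d = 7.934×10^-11 F, so I_d = (7.934×10^-11)(2.01×10^6) = 1.595×10^-4 A.
The field is uniform, so I_d,enc = I_d (r/R)² = (1.595×10^-4)(2.70/4.32)² = 6.23×10^-5 A.

6.23×10^-5 A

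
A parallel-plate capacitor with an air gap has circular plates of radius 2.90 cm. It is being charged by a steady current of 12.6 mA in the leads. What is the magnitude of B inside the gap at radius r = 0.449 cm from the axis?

1.35×10^-8 T

No conduction current crosses the gap, so I_d there equals the 0.0126 A in the leads.
∮B·dl = μ₀ I_d,enc with I_d,enc = I_d r²/R² = 3.020×10^-4 A; so B = μ₀ I_d,enc/(2πr) = 1.35×10^-8 T.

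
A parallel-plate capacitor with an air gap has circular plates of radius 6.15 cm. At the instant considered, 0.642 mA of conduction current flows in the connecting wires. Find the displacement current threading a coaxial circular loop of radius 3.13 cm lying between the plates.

No conduction current crosses the gap, so I_d there equals the 6.42×10^-4 A in the leads.
The field is uniform, so I_d,enc = I_d (r/R)² = (6.42×10^-4)(3.13/6.15)² = 1.66×10^-4 A.

1.66×10^-4 A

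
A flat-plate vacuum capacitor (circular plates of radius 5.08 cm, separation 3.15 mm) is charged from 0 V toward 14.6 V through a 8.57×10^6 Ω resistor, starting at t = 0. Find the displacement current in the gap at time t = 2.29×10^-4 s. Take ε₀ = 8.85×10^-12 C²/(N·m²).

5.27×10^-7 A

C = ε₀A/d = (8.85×10^-12)(8.107×10^-3)/(3.15×10^-3) = 2.278×10^-11 F, so τ = RC = 1.952×10^-4 s.
The conduction current is I(t) = (V₀/R) e^(−t/τ), and the displacement current between the plates equals it.
t/τ = 1.173; I_d = (14.6/8.57×10^6) · e^(−1.173) = (1.704×10^-6)(0.3094) = 5.27×10^-7 A.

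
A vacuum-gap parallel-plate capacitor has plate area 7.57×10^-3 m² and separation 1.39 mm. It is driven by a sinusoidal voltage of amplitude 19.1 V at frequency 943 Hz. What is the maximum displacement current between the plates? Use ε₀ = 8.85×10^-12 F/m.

5.45×10^-6 A

(dE/dt)_max = V₀ω/d = 8.142×10^7 V/(m·s); ω = 2πf = 5925 rad/s.
I_d,max = ε₀ A (dE/dt)_max = (8.85×10^-12)(7.57×10^-3)(8.142×10^7) = 5.45×10^-6 A.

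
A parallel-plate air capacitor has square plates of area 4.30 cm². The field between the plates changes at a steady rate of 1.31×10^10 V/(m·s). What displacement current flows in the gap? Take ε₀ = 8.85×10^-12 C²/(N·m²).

4.99×10^-5 A

With a uniform field, Φ_E = EA, so I_d = ε₀ A dE/dt = 4.99×10^-5 A.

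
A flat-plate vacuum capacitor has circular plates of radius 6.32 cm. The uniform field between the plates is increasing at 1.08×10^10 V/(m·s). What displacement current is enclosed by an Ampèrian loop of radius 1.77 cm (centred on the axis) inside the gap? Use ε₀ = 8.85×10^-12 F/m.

9.41×10^-5 A

I_d = ε₀ dΦ_E/dt = ε₀ πR² (dE/dt) = (8.85×10^-12)(0.01255)(1.08×10^10) = 1.200×10^-3 A through the full plate area.
The field is uniform, so I_d,enc = I_d (r/R)² = (1.200×10^-3)(1.77/6.32)² = 9.41×10^-5 A.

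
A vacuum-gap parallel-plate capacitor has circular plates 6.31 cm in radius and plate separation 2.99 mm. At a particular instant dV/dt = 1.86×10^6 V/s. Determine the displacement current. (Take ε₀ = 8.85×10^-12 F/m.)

The displacement current equals the charging current C dV/dt. With C = ε₀A/d = (8.85×10^-12)(0.01251)/(2.99×10^-3) = 3.703×10^-11 F, I_d = (3.703×10^-11)(1.86×10^6) = 6.89×10^-5 A.

6.89×10^-5 A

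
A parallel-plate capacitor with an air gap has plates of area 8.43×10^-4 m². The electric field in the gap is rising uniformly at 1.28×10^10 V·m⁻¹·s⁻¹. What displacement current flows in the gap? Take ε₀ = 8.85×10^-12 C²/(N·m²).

9.55×10^-5 A

With a uniform field, Φ_E = EA, so I_d = ε₀ A dE/dt = 9.55×10^-5 A.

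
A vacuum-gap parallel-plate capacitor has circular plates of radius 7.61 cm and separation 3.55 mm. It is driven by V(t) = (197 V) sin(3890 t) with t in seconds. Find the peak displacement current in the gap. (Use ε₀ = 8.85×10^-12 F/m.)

(dE/dt)_max = V₀ω/d = 2.159×10^8 V/(m·s); ω = 3890 rad/s.
I_d,max = ε₀ A (dE/dt)_max = (8.85×10^-12)(0.01819)(2.159×10^8) = 3.48×10^-5 A.

3.48×10^-5 A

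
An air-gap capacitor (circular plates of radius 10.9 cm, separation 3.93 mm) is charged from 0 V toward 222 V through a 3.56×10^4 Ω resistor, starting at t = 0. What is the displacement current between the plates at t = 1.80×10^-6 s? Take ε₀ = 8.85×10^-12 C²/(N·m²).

With C = ε₀A/d = (8.85×10^-12)(0.03733)/(3.93×10^-3) = 8.406×10^-11 F, the time constant is τ = RC = 2.993×10^-6 s, so t/τ = 0.6014 and e^(−t/τ) = 0.5480.
I_d = I_cond = (V₀/R) e^(−t/τ) = (6.236×10^-3)(0.5480) = 3.42×10^-3 A.

3.42×10^-3 A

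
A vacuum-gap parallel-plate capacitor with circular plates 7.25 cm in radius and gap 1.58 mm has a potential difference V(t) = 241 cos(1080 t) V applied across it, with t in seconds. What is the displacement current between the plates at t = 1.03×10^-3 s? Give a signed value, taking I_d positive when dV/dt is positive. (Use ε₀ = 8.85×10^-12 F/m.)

-2.16×10^-5 A

dV/dt = (241)(1080)·−sin(1.1124) = -2.334×10^5 V/s.
I_d = C dV/dt with C = ε₀A/d = (8.85×10^-12)(0.01651)/(1.58×10^-3) = 9.248×10^-11 F, so I_d = (9.248×10^-11)(-2.334×10^5) = -2.16×10^-5 A.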